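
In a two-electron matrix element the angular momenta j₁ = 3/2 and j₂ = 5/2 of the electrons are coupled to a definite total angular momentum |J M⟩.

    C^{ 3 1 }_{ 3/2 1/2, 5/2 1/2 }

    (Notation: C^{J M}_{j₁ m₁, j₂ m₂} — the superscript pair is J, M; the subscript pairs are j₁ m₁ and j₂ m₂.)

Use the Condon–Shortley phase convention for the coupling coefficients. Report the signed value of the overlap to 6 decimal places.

√[7·1!2!4!/8! · 2!1!3!2!4!2!] = √(48/5)
  +(−1)^0/∏(0,1,1,3,1,1)! = 1/6  (running 1/6)
  +(−1)^1/∏(1,0,0,2,2,2)! = -1/8  (running 1/24)
⟨..|..⟩ = √(48/5)·(1/24) = +0.129099

+√(1/60) = +0.129099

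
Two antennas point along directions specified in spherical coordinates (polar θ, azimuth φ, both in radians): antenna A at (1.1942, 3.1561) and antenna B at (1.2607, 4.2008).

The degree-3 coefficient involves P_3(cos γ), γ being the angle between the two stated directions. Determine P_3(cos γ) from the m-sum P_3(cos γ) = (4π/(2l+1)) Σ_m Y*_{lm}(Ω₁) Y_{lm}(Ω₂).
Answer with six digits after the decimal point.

-0.403545

Addition theorem: P_3(cos γ) = (4π/7) Σ_m Y*_{lm}(Ω₁) Y_{lm}(Ω₂), m = −3…3:
  m=-3: (-0.33519 - 0.01460j) × (0.36009 - 0.01298j) = -0.12089 - 0.00091j  (running Σ = -0.12089 - 0.00091j)
  m=-2: (0.32487 + 0.00943j) × (-0.14725 - 0.24146j) = -0.04556 - 0.07983j  (running Σ = -0.16645 - 0.08074j)
  m=-1: (0.09729 + 0.00141j) × (0.08052 - 0.14342j) = 0.00804 - 0.01384j  (running Σ = -0.15842 - 0.09458j)
  m=0: (-0.31891 + 0.00000j) × (-0.28861 + 0.00000j) = 0.09204 + 0.00000j  (running Σ = -0.06638 - 0.09458j)
  m=1: (-0.09729 + 0.00141j) × (-0.08052 - 0.14342j) = 0.00804 + 0.01384j  (running Σ = -0.05834 - 0.08074j)
  m=2: (0.32487 - 0.00943j) × (-0.14725 + 0.24146j) = -0.04556 + 0.07983j  (running Σ = -0.10390 - 0.00091j)
  m=3: (0.33519 - 0.01460j) × (-0.36009 - 0.01298j) = -0.12089 + 0.00091j  (running Σ = -0.22479 - 0.00000j)
Σ over m = -0.22479 - 0.00000j; ×(4π/7) → -0.40354 - 0.00000j. Real part: -0.403545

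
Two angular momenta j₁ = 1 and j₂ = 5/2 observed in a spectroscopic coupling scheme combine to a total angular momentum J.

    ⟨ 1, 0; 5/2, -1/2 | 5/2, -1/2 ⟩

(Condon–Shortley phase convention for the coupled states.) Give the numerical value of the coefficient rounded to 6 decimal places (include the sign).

+√(1/35) = +0.169031

triangle: 1!*1!*4!/7! = 24/5040
(j±m)!: 1!*1!*2!*3!*2!*3! = 144
prefactor² = (2J+1)*Δ*N² = 144/35
  k=0: +1/(0!*1!*1!*2!*0!*2!) = 1/4
  k=1: −1/(1!*0!*0!*1!*1!*3!) = -1/6
Σ = 1/12  ⇒  CG² = 144/35*(1/12)² = 1/35
CG = +√(1/35) = +0.169031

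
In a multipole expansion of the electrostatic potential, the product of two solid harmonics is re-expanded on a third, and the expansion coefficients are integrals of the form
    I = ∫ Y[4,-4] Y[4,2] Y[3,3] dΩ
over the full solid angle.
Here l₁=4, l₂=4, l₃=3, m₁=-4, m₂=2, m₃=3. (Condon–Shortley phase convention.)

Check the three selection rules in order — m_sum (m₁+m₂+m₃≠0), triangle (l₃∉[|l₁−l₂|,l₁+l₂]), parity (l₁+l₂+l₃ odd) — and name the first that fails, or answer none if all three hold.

m_sum

Σmᵢ = 1  ✗
l₃∈[|l₁−l₂|,l₁+l₂]=[0,8], have l₃=3
Σlᵢ = 11 ⇒ odd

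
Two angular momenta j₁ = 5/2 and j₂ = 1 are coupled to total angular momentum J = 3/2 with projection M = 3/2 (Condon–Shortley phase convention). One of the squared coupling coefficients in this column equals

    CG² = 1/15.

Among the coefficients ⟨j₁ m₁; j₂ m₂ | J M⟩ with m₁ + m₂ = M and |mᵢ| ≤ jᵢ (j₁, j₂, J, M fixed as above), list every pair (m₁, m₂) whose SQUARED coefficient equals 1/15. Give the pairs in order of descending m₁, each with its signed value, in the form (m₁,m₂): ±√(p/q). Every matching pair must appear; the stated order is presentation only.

(1/2,1): +√(1/15)

Admissible pairs with m₁+m₂ = M = 3/2: (1/2,1), (3/2,0), (5/2,-1)
  (m₁,m₂)=(5/2,-1): CG² = 2/3, CG = +√(2/3)
  (m₁,m₂)=(3/2,0): CG² = 4/15, CG = −√(4/15)
  (m₁,m₂)=(1/2,1): CG² = 1/15, CG = +√(1/15)   ← matches the target
Pairs with CG² = 1/15: (1/2,1): +√(1/15)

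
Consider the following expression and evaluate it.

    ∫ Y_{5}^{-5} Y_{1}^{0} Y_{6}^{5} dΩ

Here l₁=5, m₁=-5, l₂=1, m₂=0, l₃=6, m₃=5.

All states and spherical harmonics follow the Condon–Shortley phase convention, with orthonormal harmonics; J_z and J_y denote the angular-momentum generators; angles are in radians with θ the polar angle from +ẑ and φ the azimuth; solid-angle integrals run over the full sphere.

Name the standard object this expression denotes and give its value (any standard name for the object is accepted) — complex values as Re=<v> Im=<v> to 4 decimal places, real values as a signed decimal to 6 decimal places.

This is a Gaunt coefficient — the integral of a triple product of spherical harmonics over the sphere.
m-sum 0 ✓  L=12 even ✓  4≤6≤6 ✓
Π(2lᵢ+1) = 11×3×13 = 429
triangle coeff Δ(5,1,6) = 1/858
Σ_t [0,0]: t=0:+1/14400 = 1/14400
(3j)²=6/143 [(5 1 6; 0 0 0)], sign=+1
Σ_t [0,0]: t=0:+1/3628800 = 1/3628800
(3j)²=1/78 [(5 1 6; -5 0 5)], sign=-1
⇒ 4πI² = 3/13
I = (-1)√(3/13/(4π)) = -0.13551395

Gaunt coefficient, -0.135514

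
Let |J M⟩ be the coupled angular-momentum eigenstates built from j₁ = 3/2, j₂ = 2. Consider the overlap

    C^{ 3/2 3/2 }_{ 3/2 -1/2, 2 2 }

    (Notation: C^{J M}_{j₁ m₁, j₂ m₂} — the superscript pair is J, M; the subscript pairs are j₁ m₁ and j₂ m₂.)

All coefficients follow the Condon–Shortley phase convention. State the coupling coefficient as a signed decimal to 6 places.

+0.632456

√[4·2!1!2!/6! · 1!2!4!0!3!0!] = √(32/5)
  +(−1)^2/∏(2,0,0,2,1,0)! = 1/4  (running 1/4)
⟨..|..⟩ = √(32/5)·(1/4) = +0.632456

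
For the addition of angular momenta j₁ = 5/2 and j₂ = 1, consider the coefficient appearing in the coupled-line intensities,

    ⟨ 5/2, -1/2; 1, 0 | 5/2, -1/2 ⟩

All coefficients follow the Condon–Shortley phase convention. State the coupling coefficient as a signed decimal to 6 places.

j₁+j₂−J=1  J+j₁−j₂=4  J−j₁+j₂=1  j₁+j₂+J+1=7
(j₁±m₁, j₂±m₂, J±M) = (2,3,1,1,2,3)
P² = 144/35
sum k=0..1:
  [0] +1/6 = 1/6
  [1] −1/4 = -1/4
S = -1/12
C² = P²·S² = 1/35 ; C = -0.169031

-0.169031  (= −√(1/35))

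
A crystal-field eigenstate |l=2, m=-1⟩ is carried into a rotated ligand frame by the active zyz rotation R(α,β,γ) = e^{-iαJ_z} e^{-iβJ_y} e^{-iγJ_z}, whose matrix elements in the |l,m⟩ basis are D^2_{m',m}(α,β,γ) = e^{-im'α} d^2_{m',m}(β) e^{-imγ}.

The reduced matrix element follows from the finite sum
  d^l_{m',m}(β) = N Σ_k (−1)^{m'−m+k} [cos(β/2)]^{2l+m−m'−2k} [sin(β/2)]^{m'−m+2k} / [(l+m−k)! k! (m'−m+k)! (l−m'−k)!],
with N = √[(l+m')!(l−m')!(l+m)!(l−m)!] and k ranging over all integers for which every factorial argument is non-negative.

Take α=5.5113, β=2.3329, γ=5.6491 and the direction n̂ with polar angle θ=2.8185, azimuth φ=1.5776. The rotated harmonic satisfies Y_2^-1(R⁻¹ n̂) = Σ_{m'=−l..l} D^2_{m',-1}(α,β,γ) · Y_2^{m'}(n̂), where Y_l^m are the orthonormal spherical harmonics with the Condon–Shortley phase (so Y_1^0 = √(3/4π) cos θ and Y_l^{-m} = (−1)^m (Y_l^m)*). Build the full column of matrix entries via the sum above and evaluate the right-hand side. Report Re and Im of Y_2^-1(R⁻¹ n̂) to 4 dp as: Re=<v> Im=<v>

Re=0.2069 Im=-0.2591

Need the full column D^2_{m',-1} for m'=−2..2 at α=5.5113, β=2.3329, γ=5.6491.
cos(β/2)=0.393418, sin(β/2)=0.919360
d^2_{-2,-1}: single k=1 term ⇒ +0.111964;  D = -0.063870-0.091959i
d^2_{-1,-1}: k∈[0..1] ⇒ +0.023956 -0.392465 = -0.368508;  D = -0.060465+0.363514i
d^2_{0,-1}: k∈[0..1] ⇒ -0.137127 +0.748835 = +0.611708;  D = +0.492800-0.362401i
d^2_{1,-1}: k∈[0..1] ⇒ +0.392465 -0.714401 = -0.321936;  D = -0.318885-0.044223i
d^2_{2,-1}: single k=0 term ⇒ -0.611421;  D = -0.375409-0.482601i
Y_2^{m'}(θ=2.8185,φ=1.5776) and Σ D·Y over m':
  (-0.0639-0.0920i)·(-0.0389+0.0005i)  (-0.0605+0.3635i)·(+0.0016+0.2326i)  (+0.4928-0.3624i)·(+0.5354+0.0000i)  (-0.3189-0.0442i)·(-0.0016+0.2326i)  (-0.3754-0.4826i)·(-0.0389-0.0005i)
Y_2^-1(R⁻¹ n̂) = +0.206889-0.259081i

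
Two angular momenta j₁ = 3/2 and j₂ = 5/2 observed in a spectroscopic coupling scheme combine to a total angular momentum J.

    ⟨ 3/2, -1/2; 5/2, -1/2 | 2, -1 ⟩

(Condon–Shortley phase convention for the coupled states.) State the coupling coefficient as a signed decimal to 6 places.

√[5·2!1!3!/7! · 1!2!2!3!1!3!] = √(12/7)
  +(−1)^1/∏(1,1,1,1,0,2)! = -1/2  (running -1/2)
  +(−1)^2/∏(2,0,0,0,1,3)! = 1/12  (running -5/12)
⟨..|..⟩ = √(12/7)·(-5/12) = -0.545545

-0.545545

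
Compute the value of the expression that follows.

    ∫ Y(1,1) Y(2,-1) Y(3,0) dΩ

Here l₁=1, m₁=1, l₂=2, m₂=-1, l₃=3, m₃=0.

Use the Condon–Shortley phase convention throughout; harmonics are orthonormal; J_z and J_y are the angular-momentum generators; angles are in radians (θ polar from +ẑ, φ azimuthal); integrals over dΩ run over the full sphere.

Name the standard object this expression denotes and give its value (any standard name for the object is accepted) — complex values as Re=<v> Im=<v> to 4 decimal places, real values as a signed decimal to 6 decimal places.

Gaunt coefficient, +0.143048

This is a Gaunt coefficient — the integral of a triple product of spherical harmonics over the sphere.
Rules hold: Σm=0, L=6 even, 1≤3≤3.
N = 3·5·7 = 105
Δ = 0!·2!·4!/7! = 1/105
Racah Σ t=0..0: t=0:+1/4 = 1/4
⇒ 3j(1 2 3; 0 0 0)² = 3/35, sgn -1
Racah Σ t=0..0: t=0:+1/12 = 1/12
⇒ 3j(1 2 3; 1 -1 0)² = 1/35, sgn -1
4πI² = N·(3j₀)²·(3jₘ)² = 9/35
I = +1·√(0.257143/4π) = 0.14304817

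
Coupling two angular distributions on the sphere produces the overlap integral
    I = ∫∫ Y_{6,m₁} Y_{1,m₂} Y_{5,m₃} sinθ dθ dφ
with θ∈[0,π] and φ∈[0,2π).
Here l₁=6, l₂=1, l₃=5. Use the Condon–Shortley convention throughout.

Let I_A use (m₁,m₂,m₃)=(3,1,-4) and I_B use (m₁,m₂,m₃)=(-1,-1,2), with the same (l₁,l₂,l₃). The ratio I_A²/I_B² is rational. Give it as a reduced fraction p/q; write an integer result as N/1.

l's match ⇒ only the (l;m) 3-j factors differ between A and B.
A: triangle coeff Δ(6,1,5) = 1/858; Σ_t [2,2]: t=2:+1/725760 = 1/725760; (3j)²=1/286 [(6 1 5; 3 1 -4)], sign=-1
B: triangle coeff Δ(6,1,5) = 1/858; Σ_t [0,0]: t=0:+1/60480 = 1/60480; (3j)²=5/429 [(6 1 5; -1 -1 2)], sign=-1
I_A²/I_B² = (1/286)/(5/429) = 3/10

3/10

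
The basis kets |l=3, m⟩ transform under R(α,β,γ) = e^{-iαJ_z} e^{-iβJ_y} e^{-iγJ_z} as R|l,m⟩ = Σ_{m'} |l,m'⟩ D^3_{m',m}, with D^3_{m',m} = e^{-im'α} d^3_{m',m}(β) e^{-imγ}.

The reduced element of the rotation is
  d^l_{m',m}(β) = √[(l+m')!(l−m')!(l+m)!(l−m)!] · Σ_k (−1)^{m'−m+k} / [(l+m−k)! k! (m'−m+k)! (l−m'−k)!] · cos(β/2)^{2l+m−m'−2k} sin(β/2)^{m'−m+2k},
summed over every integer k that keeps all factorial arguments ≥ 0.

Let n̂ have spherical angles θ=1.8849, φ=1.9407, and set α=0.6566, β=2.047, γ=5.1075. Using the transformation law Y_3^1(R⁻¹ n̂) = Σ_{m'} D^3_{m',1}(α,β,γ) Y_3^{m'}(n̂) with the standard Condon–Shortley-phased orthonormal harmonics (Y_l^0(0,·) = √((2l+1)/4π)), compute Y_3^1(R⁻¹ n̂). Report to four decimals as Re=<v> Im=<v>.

Re=-0.0698 Im=0.0437

Need the full column D^3_{m',1} for m'=−3..3 at α=0.6566, β=2.0470, γ=5.1075.
cos(β/2)=0.520380, sin(β/2)=0.853935
d^3_{-3,1}: single k=4 term ⇒ +0.557681;  D = -0.557677-0.002171i
d^3_{-2,1}: k∈[3..4] ⇒ +0.554966 -0.747212 = -0.192246;  D = +0.152728-0.116759i
d^3_{-1,1}: k∈[2..4] ⇒ +0.320837 -1.151941 +0.387746 = -0.443358;  D = +0.114617-0.428286i
d^3_{0,1}: k∈[1..3] ⇒ +0.112881 -0.911902 +0.818530 = +0.019508;  D = +0.007509+0.018005i
d^3_{1,1}: k∈[0..2] ⇒ +0.019858 -0.427782 +0.863956 = +0.456031;  D = +0.395959+0.226231i
d^3_{2,1}: k∈[0..1] ⇒ -0.103046 +0.554966 = +0.451921;  D = +0.447654-0.061950i
d^3_{3,1}: single k=0 term ⇒ +0.207099;  D = +0.145159-0.147712i
Y_3^{m'}(θ=1.8849,φ=1.9407) and Σ D·Y over m':
  (-0.5577-0.0022i)·(+0.3214+0.1597i)  (+0.1527-0.1168i)·(+0.2110-0.1925i)  (+0.1146-0.4283i)·(+0.0581+0.1498i)  (+0.0075+0.0180i)·(+0.2909+0.0000i)  (+0.3960+0.2262i)·(-0.0581+0.1498i)  (+0.4477-0.0620i)·(+0.2110+0.1925i)  (+0.1452-0.1477i)·(-0.3214+0.1597i)
Y_3^1(R⁻¹ n̂) = -0.069780+0.043697i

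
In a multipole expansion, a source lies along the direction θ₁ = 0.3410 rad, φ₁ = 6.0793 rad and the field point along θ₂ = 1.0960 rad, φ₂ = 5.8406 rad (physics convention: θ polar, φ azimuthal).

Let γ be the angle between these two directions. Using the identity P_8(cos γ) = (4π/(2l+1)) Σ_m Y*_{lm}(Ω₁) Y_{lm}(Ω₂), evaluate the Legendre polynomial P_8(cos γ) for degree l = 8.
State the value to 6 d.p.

0.277440

Summing Y*_{l m}(θ₁,φ₁)·Y_{l m}(θ₂,φ₂) over m ∈ [−8, 8]; prefactor 4π/(2·8+1) = 0.739198:
  [-8]  conj(Y_{8,-8})(Ω₁) = -0.00000 - 0.00008j ; Y_{8,-8}(Ω₂) = -0.18593 - 0.07841j ; Δ = -0.00001 + 0.00002j
  [-7]  conj(Y_{8,-7})(Ω₁) = 0.00013 - 0.00090j ; Y_{8,-7}(Ω₂) = -0.41449 + 0.01804j ; Δ = -0.00004 + 0.00038j
  [-6]  conj(Y_{8,-6})(Ω₁) = 0.00221 - 0.00610j ; Y_{8,-6}(Ω₂) = -0.35166 + 0.18580j ; Δ = 0.00036 + 0.00256j
  [-5]  conj(Y_{8,-5})(Ω₁) = 0.01734 - 0.02819j ; Y_{8,-5}(Ω₂) = -0.01671 + 0.02235j ; Δ = 0.00034 + 0.00086j
  [-4]  conj(Y_{8,-4})(Ω₁) = 0.08465 - 0.08991j ; Y_{8,-4}(Ω₂) = 0.06691 - 0.33086j ; Δ = -0.02408 - 0.03402j
  [-3]  conj(Y_{8,-3})(Ω₁) = 0.26901 - 0.18868j ; Y_{8,-3}(Ω₂) = -0.04938 - 0.19915j ; Δ = -0.05086 - 0.04426j
  [-2]  conj(Y_{8,-2})(Ω₁) = 0.51971 - 0.22450j ; Y_{8,-2}(Ω₂) = 0.15446 + 0.18883j ; Δ = 0.12267 + 0.06346j
  [-1]  conj(Y_{8,-1})(Ω₁) = 0.43447 - 0.08983j ; Y_{8,-1}(Ω₂) = 0.23421 + 0.11100j ; Δ = 0.11173 + 0.02719j
  [+0]  conj(Y_{8,0})(Ω₁) = -0.26353 + 0.00000j ; Y_{8,0}(Ω₂) = -0.20914 + 0.00000j ; Δ = 0.05511 + 0.00000j
  [+1]  conj(Y_{8,1})(Ω₁) = -0.43447 - 0.08983j ; Y_{8,1}(Ω₂) = -0.23421 + 0.11100j ; Δ = 0.11173 - 0.02719j
  [+2]  conj(Y_{8,2})(Ω₁) = 0.51971 + 0.22450j ; Y_{8,2}(Ω₂) = 0.15446 - 0.18883j ; Δ = 0.12267 - 0.06346j
  [+3]  conj(Y_{8,3})(Ω₁) = -0.26901 - 0.18868j ; Y_{8,3}(Ω₂) = 0.04938 - 0.19915j ; Δ = -0.05086 + 0.04426j
  [+4]  conj(Y_{8,4})(Ω₁) = 0.08465 + 0.08991j ; Y_{8,4}(Ω₂) = 0.06691 + 0.33086j ; Δ = -0.02408 + 0.03402j
  [+5]  conj(Y_{8,5})(Ω₁) = -0.01734 - 0.02819j ; Y_{8,5}(Ω₂) = 0.01671 + 0.02235j ; Δ = 0.00034 - 0.00086j
  [+6]  conj(Y_{8,6})(Ω₁) = 0.00221 + 0.00610j ; Y_{8,6}(Ω₂) = -0.35166 - 0.18580j ; Δ = 0.00036 - 0.00256j
  [+7]  conj(Y_{8,7})(Ω₁) = -0.00013 - 0.00090j ; Y_{8,7}(Ω₂) = 0.41449 + 0.01804j ; Δ = -0.00004 - 0.00038j
  [+8]  conj(Y_{8,8})(Ω₁) = -0.00000 + 0.00008j ; Y_{8,8}(Ω₂) = -0.18593 + 0.07841j ; Δ = -0.00001 - 0.00002j
Accumulated sum 0.37533 - 0.00000j; after 4π/(2l+1) scaling, 0.27744 - 0.00000j ⇒ P_8 = 0.277440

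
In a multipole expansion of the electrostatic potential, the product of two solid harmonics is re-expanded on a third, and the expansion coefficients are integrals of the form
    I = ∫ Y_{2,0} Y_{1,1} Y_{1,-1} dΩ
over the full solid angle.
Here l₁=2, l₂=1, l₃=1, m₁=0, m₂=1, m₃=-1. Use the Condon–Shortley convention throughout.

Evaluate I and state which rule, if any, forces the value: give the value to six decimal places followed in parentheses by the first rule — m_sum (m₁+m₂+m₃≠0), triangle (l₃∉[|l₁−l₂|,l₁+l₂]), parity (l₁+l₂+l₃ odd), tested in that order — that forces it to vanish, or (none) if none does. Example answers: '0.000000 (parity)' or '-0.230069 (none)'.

m-sum 0 ✓  L=4 even ✓  1≤1≤3 ✓
Π(2lᵢ+1) = 5×3×3 = 45
triangle coeff Δ(2,1,1) = 1/30
Σ_t [1,1]: t=1:−1/1 = -1/1
(3j)²=2/15 [(2 1 1; 0 0 0)], sign=+1
Σ_t [2,2]: t=2:+1/4 = 1/4
(3j)²=1/30 [(2 1 1; 0 1 -1)], sign=+1
⇒ 4πI² = 1/5
I = (+1)√(1/5/(4π)) = 0.12615663
No selection rule forces the value: the integral is nonzero (none).

0.126157 (none)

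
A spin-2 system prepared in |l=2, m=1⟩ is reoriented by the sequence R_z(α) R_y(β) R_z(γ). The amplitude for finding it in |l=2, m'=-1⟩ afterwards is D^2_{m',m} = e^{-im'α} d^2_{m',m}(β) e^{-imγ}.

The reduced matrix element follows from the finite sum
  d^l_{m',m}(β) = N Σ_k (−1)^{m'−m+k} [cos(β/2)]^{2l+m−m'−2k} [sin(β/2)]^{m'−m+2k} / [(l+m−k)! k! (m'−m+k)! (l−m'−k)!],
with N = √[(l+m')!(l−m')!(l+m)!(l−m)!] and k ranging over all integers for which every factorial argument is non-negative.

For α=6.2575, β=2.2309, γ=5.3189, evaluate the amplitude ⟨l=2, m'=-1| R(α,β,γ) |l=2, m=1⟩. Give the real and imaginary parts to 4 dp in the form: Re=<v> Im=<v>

D^2_{-1,1}(6.2575,2.2309,5.3189) = e^{-i·-1·6.2575}·d^2_{-1,1}(2.2309)·e^{-i·1·5.3189}. Compute d first:
c=cos(2.230900/2)=0.439773, s=sin(2.230900/2)=0.898109; N=√[1·6·6·1]=6.000000
k: max(0,(1)−(-1))=2 … min(2+(1),2−(-1))=3
  k=2: (−1)^0·6.0000/(2)·0.4398^2·0.8981^2 = +0.467990
  k=3: (−1)^1·6.0000/(6)·0.4398^0·0.8981^4 = -0.650603
d^2_{-1,1}(2.2309) = +0.467990 -0.650603 = -0.182612
D = (+0.999670-0.025682i)·(-0.182612)·(+0.570004+0.821642i) = -0.107909-0.147319i

Re=-0.1079 Im=-0.1473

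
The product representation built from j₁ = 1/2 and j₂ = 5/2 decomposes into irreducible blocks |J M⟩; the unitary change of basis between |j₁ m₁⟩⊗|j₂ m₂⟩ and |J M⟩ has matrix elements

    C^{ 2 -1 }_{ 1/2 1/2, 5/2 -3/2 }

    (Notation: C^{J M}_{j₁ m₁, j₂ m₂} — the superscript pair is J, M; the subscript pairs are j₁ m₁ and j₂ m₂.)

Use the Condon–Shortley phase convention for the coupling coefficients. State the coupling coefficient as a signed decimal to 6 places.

+√(2/3) = +0.816497

√[5·1!0!4!/6! · 1!0!1!4!1!3!] = √(24)
  +(−1)^0/∏(0,1,0,1,0,3)! = 1/6  (running 1/6)
⟨..|..⟩ = √(24)·(1/6) = +0.816497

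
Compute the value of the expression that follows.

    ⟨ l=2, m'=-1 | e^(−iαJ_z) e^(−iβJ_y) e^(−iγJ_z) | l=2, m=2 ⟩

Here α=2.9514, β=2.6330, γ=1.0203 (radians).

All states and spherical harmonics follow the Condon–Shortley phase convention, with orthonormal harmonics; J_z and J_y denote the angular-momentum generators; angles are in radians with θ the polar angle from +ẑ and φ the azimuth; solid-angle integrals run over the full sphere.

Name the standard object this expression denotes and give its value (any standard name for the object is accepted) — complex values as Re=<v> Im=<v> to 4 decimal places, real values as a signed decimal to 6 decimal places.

Wigner D-matrix element, Re=0.2797 Im=0.3603

This is a Wigner D-matrix element — the rotation-matrix element ⟨l m'| R(α,β,γ) |l m⟩ in the angular-momentum basis.
D^2_{-1,2}(2.9514,2.6330,1.0203) = e^{-i·-1·2.9514}·d^2_{-1,2}(2.6330)·e^{-i·2·1.0203}. Compute d first:
c=cos(2.633000/2)=0.251564, s=sin(2.633000/2)=0.967841; N=√[1·6·24·1]=12.000000
k: max(0,(2)−(-1))=3 … min(2+(2),2−(-1))=3
  k=3: (−1)^0·12.0000/(6)·0.2516^1·0.9678^3 = +0.456132
d^2_{-1,2}(2.6330) = +0.456132
Attach z-rotation phases: D = e^{-i(-1)(2.9514)}·(+0.456132)·e^{-i(2)(1.0203)} = +0.279661+0.360342i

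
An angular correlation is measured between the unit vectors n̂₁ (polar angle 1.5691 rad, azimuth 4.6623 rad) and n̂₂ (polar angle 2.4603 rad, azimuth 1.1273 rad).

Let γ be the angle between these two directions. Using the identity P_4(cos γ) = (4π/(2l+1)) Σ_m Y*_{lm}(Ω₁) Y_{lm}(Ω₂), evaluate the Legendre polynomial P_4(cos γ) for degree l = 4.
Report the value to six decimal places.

-0.394167

Summing Y*_{l m}(θ₁,φ₁)·Y_{l m}(θ₂,φ₂) over m ∈ [−4, 4]; prefactor 4π/(2·4+1) = 1.396263:
  m=-4: (+0.433678-0.088072i) × (-0.014049+0.068190i) = -0.000087+0.030810i  (running Σ = -0.000087+0.030810i)
  m=-3: (+0.000318+0.002099i) × (+0.235894-0.057804i) = +0.000196+0.000477i  (running Σ = +0.000109+0.031287i)
  m=-2: (+0.332838-0.033455i) × (-0.270207-0.331554i) = -0.101027-0.101314i  (running Σ = -0.100918-0.070027i)
  m=-1: (+0.000121+0.002404i) × (-0.121503+0.255764i) = -0.000630-0.000261i  (running Σ = -0.101548-0.070289i)
  m=0: (+0.317348-0.000000i) × (-0.249585+0.000000i) = -0.079205+0.000000i  (running Σ = -0.180753-0.070289i)
  m=1: (-0.000121+0.002404i) × (+0.121503+0.255764i) = -0.000630+0.000261i  (running Σ = -0.181383-0.070027i)
  m=2: (+0.332838+0.033455i) × (-0.270207+0.331554i) = -0.101027+0.101314i  (running Σ = -0.282410+0.031287i)
  m=3: (-0.000318+0.002099i) × (-0.235894-0.057804i) = +0.000196-0.000477i  (running Σ = -0.282214+0.030810i)
  m=4: (+0.433678+0.088072i) × (-0.014049-0.068190i) = -0.000087-0.030810i  (running Σ = -0.282301-0.000000i)
Total Σ_m = -0.282301-0.000000i. Multiply by 1.396263: -0.394167-0.000000i. P_4(cos γ) = -0.394167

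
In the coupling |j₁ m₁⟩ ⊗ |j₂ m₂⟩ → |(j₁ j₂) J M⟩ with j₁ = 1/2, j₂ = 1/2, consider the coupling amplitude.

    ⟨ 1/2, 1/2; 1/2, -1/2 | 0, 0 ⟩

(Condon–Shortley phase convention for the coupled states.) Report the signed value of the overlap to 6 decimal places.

+√(1/2) = +0.707107

triangle: 1!·0!·0!/2! = 1/2
(j±m)!: 1!·0!·0!·1!·0!·0! = 1
prefactor² = (2J+1)·Δ·N² = 1/2
  k=0: +1/(0!·1!·0!·0!·0!·0!) = 1
Σ = 1  ⇒  CG² = 1/2·1² = 1/2
CG = +√(1/2) = +0.707107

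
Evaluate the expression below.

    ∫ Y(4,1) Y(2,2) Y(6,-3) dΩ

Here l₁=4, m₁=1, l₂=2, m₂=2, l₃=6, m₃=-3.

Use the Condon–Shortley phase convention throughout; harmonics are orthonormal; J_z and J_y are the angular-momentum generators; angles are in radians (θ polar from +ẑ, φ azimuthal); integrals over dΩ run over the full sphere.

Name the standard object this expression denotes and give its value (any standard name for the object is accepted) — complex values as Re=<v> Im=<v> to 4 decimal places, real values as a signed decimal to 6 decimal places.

This is a Gaunt coefficient — the integral of a triple product of spherical harmonics over the sphere.
Rules hold: Σm=0, L=12 even, 2≤6≤6.
N = 9·5·13 = 585
Δ = 0!·8!·4!/13! = 1/6435
Racah Σ t=0..0: t=0:+1/2304 = 1/2304
⇒ 3j(4 2 6; 0 0 0)² = 5/143, sgn +1
Racah Σ t=0..0: t=0:+1/17280 = 1/17280
⇒ 3j(4 2 6; 1 2 -3)² = 14/715, sgn -1
4πI² = N·(3j₀)²·(3jₘ)² = 630/1573
I = -1·√(0.400509/4π) = -0.17852580

Gaunt coefficient, -0.178526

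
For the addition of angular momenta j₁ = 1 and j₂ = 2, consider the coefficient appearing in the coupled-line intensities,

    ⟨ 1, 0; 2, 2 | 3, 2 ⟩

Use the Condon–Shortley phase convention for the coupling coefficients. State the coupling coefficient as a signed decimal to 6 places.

+√(1/3) ≈ +0.577350

√[7·0!2!4!/7! · 1!1!4!0!5!1!] = √(192)
  +(−1)^0/∏(0,0,1,4,1,0)! = 1/24  (running 1/24)
⟨..|..⟩ = √(192)·(1/24) = +0.577350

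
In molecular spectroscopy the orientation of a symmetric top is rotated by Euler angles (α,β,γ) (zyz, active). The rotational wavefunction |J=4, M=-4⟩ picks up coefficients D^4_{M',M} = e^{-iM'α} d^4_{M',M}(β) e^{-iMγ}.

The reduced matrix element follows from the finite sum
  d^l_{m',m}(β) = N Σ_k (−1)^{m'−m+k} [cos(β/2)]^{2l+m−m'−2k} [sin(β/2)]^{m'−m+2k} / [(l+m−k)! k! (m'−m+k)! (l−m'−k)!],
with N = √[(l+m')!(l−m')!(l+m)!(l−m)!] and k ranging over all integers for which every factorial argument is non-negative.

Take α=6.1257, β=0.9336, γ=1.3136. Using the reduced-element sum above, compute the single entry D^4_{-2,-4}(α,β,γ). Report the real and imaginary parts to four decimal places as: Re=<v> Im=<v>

Re=0.1223 Im=-0.5296

D^4_{-2,-4}(6.1257,0.9336,1.3136) = e^{-i·-2·6.1257}·d^4_{-2,-4}(0.9336)·e^{-i·-4·1.3136}. Compute d first:
With c≡cos(β/2)=0.893013 and s≡sin(β/2)=0.450031, N=[2·720·1·40320]^{1/2}=7619.763776
k: max(0,(-4)−(-2))=0 … min(4+(-4),4−(-2))=0
  k=0: (−1)^2·7619.7638/(1440)·0.8930^6·0.4500^2 = +0.543514
d^4_{-2,-4}(0.9336) = +0.543514
Phases: e^{-i·(-2)·6.1257}=+0.950805-0.309789i, e^{-i·(-4)·1.3136}=+0.515860-0.856673i ⇒ D=+0.122342-0.529565i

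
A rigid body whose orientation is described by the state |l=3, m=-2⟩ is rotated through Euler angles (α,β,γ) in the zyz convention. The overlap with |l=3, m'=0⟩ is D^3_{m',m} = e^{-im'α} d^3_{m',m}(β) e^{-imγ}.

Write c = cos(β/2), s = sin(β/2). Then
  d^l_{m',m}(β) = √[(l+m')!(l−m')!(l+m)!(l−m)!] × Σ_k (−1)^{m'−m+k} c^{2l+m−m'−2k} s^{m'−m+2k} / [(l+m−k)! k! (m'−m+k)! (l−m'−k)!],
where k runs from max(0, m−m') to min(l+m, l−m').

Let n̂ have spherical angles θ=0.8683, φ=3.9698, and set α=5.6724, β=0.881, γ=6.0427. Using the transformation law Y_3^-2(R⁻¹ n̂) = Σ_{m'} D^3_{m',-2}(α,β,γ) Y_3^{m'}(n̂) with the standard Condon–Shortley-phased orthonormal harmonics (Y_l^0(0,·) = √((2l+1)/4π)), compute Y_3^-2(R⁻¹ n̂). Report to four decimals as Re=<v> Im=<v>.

Need the full column D^3_{m',-2} for m'=−3..3 at α=5.6724, β=0.8810, γ=6.0427.
cos(β/2)=0.904539, sin(β/2)=0.426392
d^3_{-3,-2}: single k=1 term ⇒ +0.632441;  D = -0.427628-0.465957i
d^3_{-2,-2}: k∈[0..1] ⇒ +0.547725 -0.608550 = -0.060825;  D = +0.007990+0.060298i
d^3_{-1,-2}: k∈[0..1] ⇒ -0.816478 +0.362859 = -0.453619;  D = -0.209086+0.402558i
d^3_{0,-2}: k∈[0..1] ⇒ +0.666633 -0.148132 = +0.518500;  D = +0.459675-0.239879i
d^3_{1,-2}: k∈[0..1] ⇒ -0.362859 +0.040315 = -0.322543;  D = -0.319830-0.041753i
d^3_{2,-2}: k∈[0..1] ⇒ +0.135226 -0.006010 = +0.129216;  D = +0.095370+0.087186i
d^3_{3,-2}: single k=0 term ⇒ -0.031228;  D = -0.006797-0.030480i
Y_3^{m'}(θ=0.8683,φ=3.9698) and Σ D·Y over m':
  (-0.4276-0.4660i)·(+0.1469+0.1133i)  (+0.0080+0.0603i)·(-0.0329-0.3832i)  (-0.2091+0.4026i)·(-0.1814+0.1976i)  (+0.4597-0.2399i)·(-0.2200+0.0000i)  (-0.3198-0.0418i)·(+0.1814+0.1976i)  (+0.0954+0.0872i)·(-0.0329+0.3832i)  (-0.0068-0.0305i)·(-0.1469+0.1133i)
Y_3^-2(R⁻¹ n̂) = -0.211810-0.216856i

Re=-0.2118 Im=-0.2169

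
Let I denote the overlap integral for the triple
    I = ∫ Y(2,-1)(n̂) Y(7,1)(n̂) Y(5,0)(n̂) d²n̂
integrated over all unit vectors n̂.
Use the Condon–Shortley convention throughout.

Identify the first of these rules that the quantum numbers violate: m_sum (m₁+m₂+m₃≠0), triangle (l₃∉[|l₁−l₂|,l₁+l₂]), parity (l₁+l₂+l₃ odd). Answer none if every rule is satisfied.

Σmᵢ = 0  ✓
l₃∈[|l₁−l₂|,l₁+l₂]=[5,9], have l₃=5  ✓
Σlᵢ = 14 ⇒ even  ✓

none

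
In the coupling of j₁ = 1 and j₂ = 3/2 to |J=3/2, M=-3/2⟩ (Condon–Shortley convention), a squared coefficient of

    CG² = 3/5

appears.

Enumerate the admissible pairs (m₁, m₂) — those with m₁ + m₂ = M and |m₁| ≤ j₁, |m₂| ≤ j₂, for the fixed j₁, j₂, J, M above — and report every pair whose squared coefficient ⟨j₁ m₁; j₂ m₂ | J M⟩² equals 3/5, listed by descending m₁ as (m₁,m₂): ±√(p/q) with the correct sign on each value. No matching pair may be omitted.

Admissible pairs with m₁+m₂ = M = -3/2: (-1,-1/2), (0,-3/2)
  (m₁,m₂)=(0,-3/2): CG² = 3/5, CG = +√(3/5)   ← matches the target
  (m₁,m₂)=(-1,-1/2): CG² = 2/5, CG = −√(2/5)
Pairs with CG² = 3/5: (0,-3/2): +√(3/5)

(0,-3/2): +√(3/5)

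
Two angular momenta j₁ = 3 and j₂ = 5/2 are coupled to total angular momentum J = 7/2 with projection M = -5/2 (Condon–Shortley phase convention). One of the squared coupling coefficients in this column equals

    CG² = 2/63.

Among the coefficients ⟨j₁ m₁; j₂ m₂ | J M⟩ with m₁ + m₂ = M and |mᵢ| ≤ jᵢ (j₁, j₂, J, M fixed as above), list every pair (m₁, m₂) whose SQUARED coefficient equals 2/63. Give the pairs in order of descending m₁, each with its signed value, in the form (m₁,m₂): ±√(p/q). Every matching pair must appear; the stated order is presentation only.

(-2,-1/2): −√(2/63)

Admissible pairs with m₁+m₂ = M = -5/2: (-3,1/2), (-2,-1/2), (-1,-3/2), (0,-5/2)
  (m₁,m₂)=(0,-5/2): CG² = 8/21, CG = +√(8/21)
  (m₁,m₂)=(-1,-3/2): CG² = 10/63, CG = −√(10/63)
  (m₁,m₂)=(-2,-1/2): CG² = 2/63, CG = −√(2/63)   ← matches the target
  (m₁,m₂)=(-3,1/2): CG² = 3/7, CG = +√(3/7)
Pairs with CG² = 2/63: (-2,-1/2): −√(2/63)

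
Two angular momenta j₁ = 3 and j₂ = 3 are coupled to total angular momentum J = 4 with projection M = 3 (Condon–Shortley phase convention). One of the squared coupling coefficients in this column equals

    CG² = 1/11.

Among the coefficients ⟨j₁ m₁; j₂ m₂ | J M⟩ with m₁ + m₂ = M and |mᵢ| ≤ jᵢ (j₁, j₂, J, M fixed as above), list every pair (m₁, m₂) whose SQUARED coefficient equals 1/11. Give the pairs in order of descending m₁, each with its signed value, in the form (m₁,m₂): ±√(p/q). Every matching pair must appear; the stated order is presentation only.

(2,1): −√(1/11); (1,2): −√(1/11)

Admissible pairs with m₁+m₂ = M = 3: (0,3), (1,2), (2,1), (3,0)
  (m₁,m₂)=(3,0): CG² = 9/22, CG = +√(9/22)
  (m₁,m₂)=(2,1): CG² = 1/11, CG = −√(1/11)   ← matches the target
  (m₁,m₂)=(1,2): CG² = 1/11, CG = −√(1/11)   ← matches the target
  (m₁,m₂)=(0,3): CG² = 9/22, CG = +√(9/22)
Pairs with CG² = 1/11: (2,1): −√(1/11); (1,2): −√(1/11)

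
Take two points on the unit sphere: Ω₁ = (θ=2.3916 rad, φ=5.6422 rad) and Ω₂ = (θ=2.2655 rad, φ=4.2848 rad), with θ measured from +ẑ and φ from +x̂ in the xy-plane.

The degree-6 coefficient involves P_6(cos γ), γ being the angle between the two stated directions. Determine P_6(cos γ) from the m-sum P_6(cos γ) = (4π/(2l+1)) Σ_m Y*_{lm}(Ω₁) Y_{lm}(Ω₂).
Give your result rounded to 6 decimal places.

0.218248

Addition theorem: P_6(cos γ) = (4π/13) Σ_m Y*_{lm}(Ω₁) Y_{lm}(Ω₂), m = −6…6:
  term(m=-6) = -0.001378+0.004611i   from Y*(Ω₁)=-0.036924+0.031375i, Y(Ω₂)=+0.083287-0.054099i
  term(m=-5) = +0.045235+0.024936i   from Y*(Ω₁)=+0.179815-0.011404i, Y(Ω₂)=+0.241795+0.154012i
  term(m=-4) = +0.107901-0.123719i   from Y*(Ω₁)=-0.315465-0.205625i, Y(Ω₂)=-0.060643+0.431710i
  term(m=-3) = -0.074267-0.099708i   from Y*(Ω₁)=+0.150424+0.409341i, Y(Ω₂)=-0.273342+0.080982i
  term(m=-2) = +0.018162-0.008259i   from Y*(Ω₁)=+0.035427-0.119228i, Y(Ω₂)=+0.105242+0.121059i
  term(m=-1) = +0.024756+0.114242i   from Y*(Ω₁)=+0.263923-0.196907i, Y(Ω₂)=-0.147208+0.323033i
  term(m=+0) = -0.015039-0.000000i   from Y*(Ω₁)=-0.230465-0.000000i, Y(Ω₂)=+0.065256+0.000000i
  term(m=+1) = +0.024756-0.114242i   from Y*(Ω₁)=-0.263923-0.196907i, Y(Ω₂)=+0.147208+0.323033i
  term(m=+2) = +0.018162+0.008259i   from Y*(Ω₁)=+0.035427+0.119228i, Y(Ω₂)=+0.105242-0.121059i
  term(m=+3) = -0.074267+0.099708i   from Y*(Ω₁)=-0.150424+0.409341i, Y(Ω₂)=+0.273342+0.080982i
  term(m=+4) = +0.107901+0.123719i   from Y*(Ω₁)=-0.315465+0.205625i, Y(Ω₂)=-0.060643-0.431710i
  term(m=+5) = +0.045235-0.024936i   from Y*(Ω₁)=-0.179815-0.011404i, Y(Ω₂)=-0.241795+0.154012i
  term(m=+6) = -0.001378-0.004611i   from Y*(Ω₁)=-0.036924-0.031375i, Y(Ω₂)=+0.083287+0.054099i
Accumulated sum +0.225779+0.000000i; after 4π/(2l+1) scaling, +0.218248+0.000000i ⇒ P_6 = 0.218248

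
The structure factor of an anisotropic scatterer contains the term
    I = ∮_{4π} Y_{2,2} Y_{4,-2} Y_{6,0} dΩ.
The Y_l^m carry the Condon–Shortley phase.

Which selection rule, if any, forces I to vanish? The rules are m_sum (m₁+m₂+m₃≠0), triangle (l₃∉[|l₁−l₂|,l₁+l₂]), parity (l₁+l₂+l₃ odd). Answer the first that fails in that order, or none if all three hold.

none

azimuthal sum: 2 − 2 + 0 = 0  ✓
2 ≤ 6 ≤ 6 (triangle on l)  ✓
L = 2 + 4 + 6 = 12 (even)  ✓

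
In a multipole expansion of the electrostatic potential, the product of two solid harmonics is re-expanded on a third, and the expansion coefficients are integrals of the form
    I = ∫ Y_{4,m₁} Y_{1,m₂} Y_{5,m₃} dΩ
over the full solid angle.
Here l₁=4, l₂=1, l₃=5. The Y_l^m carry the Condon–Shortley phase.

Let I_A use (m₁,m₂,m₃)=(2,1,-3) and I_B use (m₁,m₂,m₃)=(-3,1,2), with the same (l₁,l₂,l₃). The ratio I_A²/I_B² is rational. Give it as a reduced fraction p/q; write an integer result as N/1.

28/3

l's match ⇒ only the (l;m) 3-j factors differ between A and B.
A: triangle coeff Δ(4,1,5) = 1/495; Σ_t [0,0]: t=0:+1/2880 = 1/2880; (3j)²=28/495 [(4 1 5; 2 1 -3)], sign=+1
B: triangle coeff Δ(4,1,5) = 1/495; Σ_t [0,0]: t=0:+1/10080 = 1/10080; (3j)²=1/165 [(4 1 5; -3 1 2)], sign=-1
I_A²/I_B² = (28/495)/(1/165) = 28/3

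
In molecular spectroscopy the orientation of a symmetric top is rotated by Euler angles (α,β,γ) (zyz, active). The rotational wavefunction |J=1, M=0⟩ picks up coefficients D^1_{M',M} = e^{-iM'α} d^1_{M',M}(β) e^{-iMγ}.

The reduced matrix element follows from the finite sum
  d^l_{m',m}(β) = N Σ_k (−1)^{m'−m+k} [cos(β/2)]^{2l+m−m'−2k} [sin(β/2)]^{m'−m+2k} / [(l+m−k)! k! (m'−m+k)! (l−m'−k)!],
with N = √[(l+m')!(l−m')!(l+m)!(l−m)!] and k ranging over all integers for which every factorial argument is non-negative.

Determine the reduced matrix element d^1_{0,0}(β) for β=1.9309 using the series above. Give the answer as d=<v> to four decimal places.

d=-0.3524

d^1_{0,0}(β=1.9309) via the finite sum:
c=cos(1.930900/2)=0.569047, s=sin(1.930900/2)=0.822305; N=√[1·1·1·1]=1.000000
The bounds max(0,m−m')=0 and min(l+m,l−m')=1 give 2 terms
  k=0: (−1)^0·1.0000/(1)·0.5690^2·0.8223^0 = +0.323814
  k=1: (−1)^1·1.0000/(1)·0.5690^0·0.8223^2 = -0.676186
d^1_{0,0}(1.9309) = +0.323814 -0.676186 = -0.352371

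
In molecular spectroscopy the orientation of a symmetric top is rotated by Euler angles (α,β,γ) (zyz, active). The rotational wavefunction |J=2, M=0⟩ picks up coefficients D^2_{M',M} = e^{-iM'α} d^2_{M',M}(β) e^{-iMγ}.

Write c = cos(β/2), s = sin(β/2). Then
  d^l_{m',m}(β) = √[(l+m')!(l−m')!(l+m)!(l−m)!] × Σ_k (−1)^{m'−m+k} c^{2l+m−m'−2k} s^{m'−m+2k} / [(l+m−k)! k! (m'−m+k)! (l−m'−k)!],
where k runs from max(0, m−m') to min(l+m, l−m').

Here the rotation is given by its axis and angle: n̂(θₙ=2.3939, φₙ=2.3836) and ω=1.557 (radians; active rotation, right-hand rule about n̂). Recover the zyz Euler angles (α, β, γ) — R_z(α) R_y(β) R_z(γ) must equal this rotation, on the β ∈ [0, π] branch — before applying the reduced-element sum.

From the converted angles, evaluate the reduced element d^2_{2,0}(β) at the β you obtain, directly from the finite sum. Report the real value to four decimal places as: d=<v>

d=0.4311

Axis–angle → zyz. n̂ = (sinθₙcosφₙ, sinθₙsinφₙ, cosθₙ) = (-0.493791, +0.467441, -0.733260), ω = 1.5570.
R = I cosω + sinω [n̂]ₓ + (1−cosω) n̂n̂ᵀ gives
  R = [+0.254261, +0.505556, +0.824478; -0.960824, +0.229283, +0.155717; -0.110315, -0.831771, +0.544048]
β = atan2(√(R₁₃²+R₂₃²), R₃₃) = 0.995542; α = atan2(R₂₃, R₁₃) mod 2π = 0.186668; γ = atan2(R₃₂, −R₃₁) mod 2π = 4.844246
d^2_{2,0}(β=0.9955) via the finite sum:
With c≡cos(β/2)=0.878649 and s≡sin(β/2)=0.477468, N=[24·1·2·2]^{1/2}=9.797959
k: max(0,(0)−(2))=0 … min(2+(0),2−(2))=0
  k=0: (−1)^2·9.7980/(4)·0.8786^2·0.4775^2 = +0.431117
d^2_{2,0}(0.9955) = +0.431117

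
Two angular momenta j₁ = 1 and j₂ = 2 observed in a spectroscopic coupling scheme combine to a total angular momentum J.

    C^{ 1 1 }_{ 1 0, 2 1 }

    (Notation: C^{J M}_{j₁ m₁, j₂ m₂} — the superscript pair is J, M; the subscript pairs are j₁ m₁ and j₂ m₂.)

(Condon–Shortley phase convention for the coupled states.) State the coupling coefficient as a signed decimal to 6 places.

−√(3/10) = -0.547723

√[3·2!0!2!/5! · 1!1!3!1!2!0!] = √(6/5)
  +(−1)^1/∏(1,1,0,2,0,0)! = -1/2  (running -1/2)
⟨..|..⟩ = √(6/5)·(-1/2) = -0.547723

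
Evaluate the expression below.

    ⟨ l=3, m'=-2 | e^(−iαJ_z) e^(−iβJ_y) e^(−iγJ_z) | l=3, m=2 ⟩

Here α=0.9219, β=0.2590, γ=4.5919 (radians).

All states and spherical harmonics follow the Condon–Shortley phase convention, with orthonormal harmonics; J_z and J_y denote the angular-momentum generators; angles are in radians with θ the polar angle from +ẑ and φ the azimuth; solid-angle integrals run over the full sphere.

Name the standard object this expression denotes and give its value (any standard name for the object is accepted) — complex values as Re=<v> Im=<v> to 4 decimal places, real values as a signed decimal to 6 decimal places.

This is a Wigner D-matrix element — the rotation-matrix element ⟨l m'| R(α,β,γ) |l m⟩ in the angular-momentum basis.
Split into d^3_{-2,2}(β=0.2590) × two z-phases.
With c≡cos(β/2)=0.991627 and s≡sin(β/2)=0.129138, N=[1·120·120·1]^{1/2}=120.000000
k: max(0,(2)−(-2))=4 … min(3+(2),3−(-2))=5
  k=4: (−1)^0·120.0000/(24)·0.9916^2·0.1291^4 = +0.001367
  k=5: (−1)^1·120.0000/(120)·0.9916^0·0.1291^6 = -0.000005
d^3_{-2,2}(0.2590) = +0.001367 -0.000005 = +0.001363
Phases: e^{-i·(-2)·0.9219}=-0.269625+0.962965i, e^{-i·(2)·4.5919}=-0.971105-0.238652i ⇒ D=+0.000670-0.001187i

Wigner D-matrix element, Re=0.0007 Im=-0.0012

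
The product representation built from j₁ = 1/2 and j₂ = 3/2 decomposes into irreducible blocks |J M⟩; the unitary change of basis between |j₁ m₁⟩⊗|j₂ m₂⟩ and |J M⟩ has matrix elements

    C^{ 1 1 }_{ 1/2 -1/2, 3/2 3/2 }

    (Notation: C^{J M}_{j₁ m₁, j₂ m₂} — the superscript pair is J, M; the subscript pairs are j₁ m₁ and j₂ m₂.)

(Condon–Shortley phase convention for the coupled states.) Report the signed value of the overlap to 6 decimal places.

-0.866025  (= −√(3/4))

√[3·1!0!2!/4! · 0!1!3!0!2!0!] = √(3)
  +(−1)^1/∏(1,0,0,2,0,0)! = -1/2  (running -1/2)
⟨..|..⟩ = √(3)·(-1/2) = -0.866025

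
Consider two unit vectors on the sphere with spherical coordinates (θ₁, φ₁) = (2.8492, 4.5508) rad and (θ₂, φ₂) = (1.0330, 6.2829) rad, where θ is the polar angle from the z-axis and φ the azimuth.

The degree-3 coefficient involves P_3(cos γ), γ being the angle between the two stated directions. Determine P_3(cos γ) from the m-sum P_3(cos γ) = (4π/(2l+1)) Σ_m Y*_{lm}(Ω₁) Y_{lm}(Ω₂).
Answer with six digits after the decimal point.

0.422648

Addition theorem: P_3(cos γ) = (4π/7) Σ_m Y*_{lm}(Ω₁) Y_{lm}(Ω₂), m = −3…3:
  m=-3: (0.00466 + 0.00884j) × (0.26430 + 0.00023j) = 0.00123 + 0.00234j  (running Σ = 0.00123 + 0.00234j)
  m=-2: (0.07710 - 0.02582j) × (0.38614 + 0.00022j) = 0.02978 - 0.00995j  (running Σ = 0.03101 - 0.00762j)
  m=-1: (-0.05372 - 0.32957j) × (0.08659 + 0.00002j) = -0.00464 - 0.02854j  (running Σ = 0.02636 - 0.03616j)
  m=0: (-0.56623 + 0.00000j) × (-0.32268 + 0.00000j) = 0.18271 + 0.00000j  (running Σ = 0.20907 - 0.03616j)
  m=1: (0.05372 - 0.32957j) × (-0.08659 + 0.00002j) = -0.00464 + 0.02854j  (running Σ = 0.20443 - 0.00762j)
  m=2: (0.07710 + 0.02582j) × (0.38614 - 0.00022j) = 0.02978 + 0.00995j  (running Σ = 0.23420 + 0.00234j)
  m=3: (-0.00466 + 0.00884j) × (-0.26430 + 0.00023j) = 0.00123 - 0.00234j  (running Σ = 0.23543 - 0.00000j)
Total Σ_m = 0.23543 - 0.00000j. Multiply by 1.795196: 0.42265 - 0.00000j. P_3(cos γ) = 0.422648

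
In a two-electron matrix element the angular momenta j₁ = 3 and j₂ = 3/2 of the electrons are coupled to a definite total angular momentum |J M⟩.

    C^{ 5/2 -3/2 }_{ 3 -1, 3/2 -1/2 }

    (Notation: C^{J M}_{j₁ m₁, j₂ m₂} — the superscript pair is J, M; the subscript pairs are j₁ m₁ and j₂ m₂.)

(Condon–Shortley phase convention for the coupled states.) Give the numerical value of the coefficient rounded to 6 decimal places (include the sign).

−√(7/20) ≈ -0.591608

triangle: 2!*4!*1!/8! = 48/40320
(j±m)!: 2!*4!*1!*2!*1!*4! = 2304
prefactor² = (2J+1)*Δ*N² = 576/35
  k=0: +1/(0!*2!*4!*1!*0!*0!) = 1/48
  k=1: −1/(1!*1!*3!*0!*1!*1!) = -1/6
Σ = -7/48  ⇒  CG² = 576/35*(-7/48)² = 7/20
CG = −√(7/20) = -0.591608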